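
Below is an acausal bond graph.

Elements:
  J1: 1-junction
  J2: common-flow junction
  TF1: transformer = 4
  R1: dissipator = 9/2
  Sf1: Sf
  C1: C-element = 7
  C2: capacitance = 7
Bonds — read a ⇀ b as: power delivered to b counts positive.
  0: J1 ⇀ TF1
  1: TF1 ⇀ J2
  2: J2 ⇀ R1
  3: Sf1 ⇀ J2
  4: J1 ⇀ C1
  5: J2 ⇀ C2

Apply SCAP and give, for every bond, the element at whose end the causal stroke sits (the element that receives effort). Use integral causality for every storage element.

bond 3 →Sf1  (Sf1 fixes flow; stroke at Sf1)
bond 1 →J2  (J2 flow already set via bond 3)
bond 2 →J2  (J2 flow already set via bond 3)
bond 5 →J2  (1-jn J2 has f-setter on 3)
bond 0 →TF1  (TF1 one-in-one-out from 1)
bond 4 →J1  (common-f at J1 fixed by 0)

β0 →TF1
β1 →J2
β2 →J2
β3 →Sf1
β4 →J1
β5 →J2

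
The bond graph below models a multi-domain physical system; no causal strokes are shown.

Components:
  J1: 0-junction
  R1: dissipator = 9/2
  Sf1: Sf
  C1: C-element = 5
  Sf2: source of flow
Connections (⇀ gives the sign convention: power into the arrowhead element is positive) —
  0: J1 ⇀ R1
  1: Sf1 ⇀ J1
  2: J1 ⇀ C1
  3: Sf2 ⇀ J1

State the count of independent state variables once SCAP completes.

b1 stroke at Sf1  (source Sf1 imposes f)
b3 stroke at Sf2  (source Sf2 imposes f)
b2 stroke at J1  (C1 outputs effort q/C1)
b0 stroke at R1  (0-jn J1 has e-setter on 2)

1  (C1 all integral)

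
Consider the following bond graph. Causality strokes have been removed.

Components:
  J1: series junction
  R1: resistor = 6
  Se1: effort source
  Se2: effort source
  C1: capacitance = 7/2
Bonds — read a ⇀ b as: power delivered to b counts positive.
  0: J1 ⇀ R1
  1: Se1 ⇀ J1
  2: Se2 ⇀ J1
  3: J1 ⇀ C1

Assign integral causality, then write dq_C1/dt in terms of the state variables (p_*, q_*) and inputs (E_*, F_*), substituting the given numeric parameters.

dq_C1/dt = E_Se1/6 + E_Se2/6 - q_C1/21

bond 1 →J1  (source Se1 imposes e)
bond 2 →J1  (Se2 fixes effort; stroke away)
bond 3 →J1  (prefer integral on C1)
bond 0 →R1  (only one flow-in slot at J1)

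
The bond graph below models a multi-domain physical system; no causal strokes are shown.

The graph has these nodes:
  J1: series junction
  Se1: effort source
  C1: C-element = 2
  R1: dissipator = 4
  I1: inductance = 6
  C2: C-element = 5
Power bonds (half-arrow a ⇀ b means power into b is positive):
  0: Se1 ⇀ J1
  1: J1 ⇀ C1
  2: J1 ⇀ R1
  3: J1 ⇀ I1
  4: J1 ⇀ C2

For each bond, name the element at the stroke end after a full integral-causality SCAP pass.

β0 stroke→J1
β1 stroke→J1
β2 stroke→J1
β3 stroke→I1
β4 stroke→J1

bond 0 →J1  (source Se1 imposes e)
bond 1 →J1  (prefer integral on C1)
bond 3 →I1  (prefer integral on I1)
bond 2 →J1  (J1: bond 3 brought flow, rest push out)
bond 4 →J1  (common-f at J1 fixed by 3)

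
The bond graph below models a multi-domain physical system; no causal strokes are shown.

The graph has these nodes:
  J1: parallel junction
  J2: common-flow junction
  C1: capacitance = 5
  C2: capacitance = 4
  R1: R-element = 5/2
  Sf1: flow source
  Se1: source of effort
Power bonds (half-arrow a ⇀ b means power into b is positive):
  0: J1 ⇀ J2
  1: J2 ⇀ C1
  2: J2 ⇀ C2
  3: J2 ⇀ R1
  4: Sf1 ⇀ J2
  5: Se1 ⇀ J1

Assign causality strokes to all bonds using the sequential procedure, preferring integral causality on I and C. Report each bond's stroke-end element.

β4 stroke→Sf1  (source Sf1 imposes f)
β5 stroke→J1  (Se1 fixes effort; stroke away)
β0 stroke→J2  (0-jn J1 has e-setter on 5)
β1 stroke→J2  (1-jn J2 has f-setter on 4)
β2 stroke→J2  (J2 flow already set via bond 4)
β3 stroke→J2  (J2: bond 4 brought flow, rest push out)

b0 →J2
b1 →J2
b2 →J2
b3 →J2
b4 →Sf1
b5 →J1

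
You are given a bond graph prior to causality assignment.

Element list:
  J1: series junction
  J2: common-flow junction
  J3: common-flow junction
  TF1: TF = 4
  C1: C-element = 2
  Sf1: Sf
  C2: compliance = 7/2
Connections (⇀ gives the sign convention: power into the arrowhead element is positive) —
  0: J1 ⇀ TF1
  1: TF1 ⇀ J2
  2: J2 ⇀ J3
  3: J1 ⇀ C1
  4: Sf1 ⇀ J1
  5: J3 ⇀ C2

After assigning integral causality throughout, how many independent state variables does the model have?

2  (C1, C2 all integral)

#4 |Sf1  (source Sf1 imposes f)
#0 |J1  (J1 flow already set via bond 4)
#3 |J1  (J1: bond 4 brought flow, rest push out)
#1 |TF1  (TF1 one-in-one-out from 0)
#2 |J2  (J2: bond 1 brought flow, rest push out)
#5 |J3  (J3: bond 2 brought flow, rest push out)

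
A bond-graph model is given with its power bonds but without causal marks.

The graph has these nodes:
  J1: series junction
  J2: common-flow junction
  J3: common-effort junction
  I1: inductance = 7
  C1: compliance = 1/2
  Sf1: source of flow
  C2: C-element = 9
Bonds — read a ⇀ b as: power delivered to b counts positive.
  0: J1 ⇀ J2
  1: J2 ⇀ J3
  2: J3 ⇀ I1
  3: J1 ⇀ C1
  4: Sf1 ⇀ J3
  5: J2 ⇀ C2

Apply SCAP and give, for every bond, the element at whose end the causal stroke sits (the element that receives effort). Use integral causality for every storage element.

bond 0 |J2
bond 1 |J3
bond 2 |I1
bond 3 |J1
bond 4 |Sf1
bond 5 |J2

β4 →Sf1  (source Sf1 imposes f)
β2 →I1  (I1: I, integral causality)
β1 →J3  (J3 needs exactly one e-in)
β0 →J2  (J2: bond 1 brought flow, rest push out)
β5 →J2  (J2 flow already set via bond 1)
β3 →J1  (common-f at J1 fixed by 0)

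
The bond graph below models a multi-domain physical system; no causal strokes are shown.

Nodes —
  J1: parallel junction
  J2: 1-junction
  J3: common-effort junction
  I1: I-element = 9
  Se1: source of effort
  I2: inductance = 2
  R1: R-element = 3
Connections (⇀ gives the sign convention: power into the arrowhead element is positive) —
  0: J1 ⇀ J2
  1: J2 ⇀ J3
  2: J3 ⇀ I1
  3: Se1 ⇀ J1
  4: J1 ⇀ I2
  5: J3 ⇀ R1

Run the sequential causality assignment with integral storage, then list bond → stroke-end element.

b3 →J1  (source Se1 imposes e)
b0 →J2  (0-jn J1 has e-setter on 3)
b4 →I2  (common-e at J1 fixed by 3)
b1 →J3  (only one flow-in slot at J2)
b2 →I1  (J3 effort already set via bond 1)
b5 →R1  (common-e at J3 fixed by 1)

β0 stroke→J2
β1 stroke→J3
β2 stroke→I1
β3 stroke→J1
β4 stroke→I2
β5 stroke→R1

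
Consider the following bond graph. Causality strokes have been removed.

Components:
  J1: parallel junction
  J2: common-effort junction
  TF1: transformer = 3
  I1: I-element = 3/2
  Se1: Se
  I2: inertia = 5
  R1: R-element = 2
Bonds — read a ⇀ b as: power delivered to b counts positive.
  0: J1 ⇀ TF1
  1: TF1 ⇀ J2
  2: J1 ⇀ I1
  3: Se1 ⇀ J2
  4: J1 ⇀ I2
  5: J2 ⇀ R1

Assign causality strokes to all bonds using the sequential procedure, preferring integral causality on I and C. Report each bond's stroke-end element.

bond 0 →J1
bond 1 →TF1
bond 2 →I1
bond 3 →J2
bond 4 →I2
bond 5 →R1

#3 →J2  (source Se1 imposes e)
#1 →TF1  (common-e at J2 fixed by 3)
#5 →R1  (common-e at J2 fixed by 3)
#0 →J1  (TF1: transformer flips bond 1)
#2 →I1  (J1: bond 0 brought effort, rest push out)
#4 →I2  (0-jn J1 has e-setter on 0)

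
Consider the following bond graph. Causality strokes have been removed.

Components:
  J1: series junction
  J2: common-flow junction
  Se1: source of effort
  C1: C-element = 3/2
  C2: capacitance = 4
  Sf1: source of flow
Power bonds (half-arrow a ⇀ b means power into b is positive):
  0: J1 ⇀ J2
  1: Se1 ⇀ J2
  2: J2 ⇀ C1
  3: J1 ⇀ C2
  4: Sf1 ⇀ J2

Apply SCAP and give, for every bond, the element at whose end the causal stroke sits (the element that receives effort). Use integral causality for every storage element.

b1 stroke→J2  (source Se1 imposes e)
b4 stroke→Sf1  (Sf1 (Sf) sets flow on bond)
b0 stroke→J2  (J2 flow already set via bond 4)
b2 stroke→J2  (J2 flow already set via bond 4)
b3 stroke→J1  (1-jn J1 has f-setter on 0)

b0 →J2
b1 →J2
b2 →J2
b3 →J1
b4 →Sf1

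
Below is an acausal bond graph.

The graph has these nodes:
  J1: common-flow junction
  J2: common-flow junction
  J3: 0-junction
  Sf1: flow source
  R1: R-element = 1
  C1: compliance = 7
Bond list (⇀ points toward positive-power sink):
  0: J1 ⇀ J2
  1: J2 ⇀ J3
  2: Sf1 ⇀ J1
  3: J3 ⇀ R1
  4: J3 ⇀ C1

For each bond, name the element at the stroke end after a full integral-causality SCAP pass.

β0 →J1
β1 →J2
β2 →Sf1
β3 →R1
β4 →J3

#2 |Sf1  (Sf1: flow source, stroke at near end)
#0 |J1  (common-f at J1 fixed by 2)
#1 |J2  (J2: bond 0 brought flow, rest push out)
#4 |J3  (prefer integral on C1)
#3 |R1  (common-e at J3 fixed by 4)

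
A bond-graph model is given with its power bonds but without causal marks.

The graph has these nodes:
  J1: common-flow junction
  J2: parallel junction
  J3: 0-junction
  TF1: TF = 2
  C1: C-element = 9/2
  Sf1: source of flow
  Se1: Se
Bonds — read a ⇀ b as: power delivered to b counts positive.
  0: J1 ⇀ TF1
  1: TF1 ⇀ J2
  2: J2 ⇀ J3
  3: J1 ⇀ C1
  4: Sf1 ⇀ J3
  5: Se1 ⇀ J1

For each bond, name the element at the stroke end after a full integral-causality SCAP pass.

β4 stroke at Sf1  (Sf1 fixes flow; stroke at Sf1)
β5 stroke at J1  (Se1 fixes effort; stroke away)
β2 stroke at J3  (closing 0-jn rule on J3)
β1 stroke at J2  (closing 0-jn rule on J2)
β0 stroke at TF1  (TF1: transformer flips bond 1)
β3 stroke at J1  (J1 flow already set via bond 0)

β0 →TF1
β1 →J2
β2 →J3
β3 →J1
β4 →Sf1
β5 →J1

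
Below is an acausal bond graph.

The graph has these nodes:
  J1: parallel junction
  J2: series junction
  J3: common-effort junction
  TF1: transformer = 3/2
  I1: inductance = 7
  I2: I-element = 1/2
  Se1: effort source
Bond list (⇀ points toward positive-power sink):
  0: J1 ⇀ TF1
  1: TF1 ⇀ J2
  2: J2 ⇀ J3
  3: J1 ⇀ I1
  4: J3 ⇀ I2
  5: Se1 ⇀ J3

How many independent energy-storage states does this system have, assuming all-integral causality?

2  (I1, I2 all integral)

#5 stroke→J3  (Se1 (Se) sets effort on bond)
#2 stroke→J2  (0-jn J3 has e-setter on 5)
#4 stroke→I2  (common-e at J3 fixed by 5)
#1 stroke→TF1  (only one flow-in slot at J2)
#0 stroke→J1  (TF TF1: opposite of bond 1)
#3 stroke→I1  (0-jn J1 has e-setter on 0)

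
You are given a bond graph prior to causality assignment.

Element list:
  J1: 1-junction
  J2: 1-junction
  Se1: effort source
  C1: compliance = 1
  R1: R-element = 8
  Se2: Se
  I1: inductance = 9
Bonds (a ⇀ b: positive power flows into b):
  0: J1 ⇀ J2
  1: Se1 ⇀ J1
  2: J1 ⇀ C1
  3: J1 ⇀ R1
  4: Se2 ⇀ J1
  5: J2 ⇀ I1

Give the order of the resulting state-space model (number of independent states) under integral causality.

2  (C1, I1 all integral)

β1 stroke at J1  (Se1: effort source, stroke at far end)
β4 stroke at J1  (Se2 fixes effort; stroke away)
β2 stroke at J1  (C1: C, integral causality)
β5 stroke at I1  (I1 outputs flow p/I1)
β0 stroke at J2  (common-f at J2 fixed by 5)
β3 stroke at J1  (common-f at J1 fixed by 0)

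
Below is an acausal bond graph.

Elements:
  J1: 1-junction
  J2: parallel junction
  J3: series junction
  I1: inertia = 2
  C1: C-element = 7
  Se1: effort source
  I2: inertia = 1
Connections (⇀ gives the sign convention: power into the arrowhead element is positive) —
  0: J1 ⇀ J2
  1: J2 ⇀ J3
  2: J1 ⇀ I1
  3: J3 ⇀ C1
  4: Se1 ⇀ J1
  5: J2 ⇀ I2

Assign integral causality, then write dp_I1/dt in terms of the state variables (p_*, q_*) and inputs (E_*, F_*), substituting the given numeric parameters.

dp_I1/dt = E_Se1 - q_C1/7

bond 4 stroke→J1  (Se1 fixes effort; stroke away)
bond 2 stroke→I1  (prefer integral on I1)
bond 0 stroke→J1  (J1 flow already set via bond 2)
bond 3 stroke→J3  (prefer integral on C1)
bond 1 stroke→J2  (J3: last free bond brings flow in)
bond 5 stroke→I2  (0-jn J2 has e-setter on 1)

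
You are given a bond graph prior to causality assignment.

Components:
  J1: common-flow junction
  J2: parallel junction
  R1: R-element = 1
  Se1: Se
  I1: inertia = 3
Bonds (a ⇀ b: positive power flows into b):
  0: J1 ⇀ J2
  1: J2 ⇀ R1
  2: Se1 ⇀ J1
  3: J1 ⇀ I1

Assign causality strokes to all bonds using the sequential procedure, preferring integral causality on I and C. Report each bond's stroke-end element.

b0 →J1
b1 →J2
b2 →J1
b3 →I1

b2 stroke at J1  (source Se1 imposes e)
b3 stroke at I1  (prefer integral on I1)
b0 stroke at J1  (1-jn J1 has f-setter on 3)
b1 stroke at J2  (only one effort-in slot at J2)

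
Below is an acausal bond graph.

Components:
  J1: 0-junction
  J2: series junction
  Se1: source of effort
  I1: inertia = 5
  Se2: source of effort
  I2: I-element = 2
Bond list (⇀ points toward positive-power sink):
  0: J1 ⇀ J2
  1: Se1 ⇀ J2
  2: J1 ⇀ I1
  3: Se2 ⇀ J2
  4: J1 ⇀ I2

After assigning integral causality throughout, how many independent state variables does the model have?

2  (I1, I2 all integral)

bond 1 stroke at J2  (Se1: effort source, stroke at far end)
bond 3 stroke at J2  (Se2 (Se) sets effort on bond)
bond 0 stroke at J1  (J2: last free bond brings flow in)
bond 2 stroke at I1  (common-e at J1 fixed by 0)
bond 4 stroke at I2  (J1: bond 0 brought effort, rest push out)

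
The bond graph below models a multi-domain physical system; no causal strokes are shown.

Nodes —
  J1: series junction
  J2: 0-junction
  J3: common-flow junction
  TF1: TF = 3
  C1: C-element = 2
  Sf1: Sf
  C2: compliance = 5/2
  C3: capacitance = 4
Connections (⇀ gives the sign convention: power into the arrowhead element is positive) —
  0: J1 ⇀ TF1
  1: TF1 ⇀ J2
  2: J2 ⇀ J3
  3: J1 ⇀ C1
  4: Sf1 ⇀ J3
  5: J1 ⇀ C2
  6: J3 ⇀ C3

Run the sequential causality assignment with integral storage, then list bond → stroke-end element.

#4 stroke→Sf1  (Sf1 fixes flow; stroke at Sf1)
#2 stroke→J3  (1-jn J3 has f-setter on 4)
#6 stroke→J3  (common-f at J3 fixed by 4)
#1 stroke→J2  (only one effort-in slot at J2)
#0 stroke→TF1  (TF1: transformer flips bond 1)
#3 stroke→J1  (1-jn J1 has f-setter on 0)
#5 stroke→J1  (common-f at J1 fixed by 0)

β0 stroke→TF1
β1 stroke→J2
β2 stroke→J3
β3 stroke→J1
β4 stroke→Sf1
β5 stroke→J1
β6 stroke→J3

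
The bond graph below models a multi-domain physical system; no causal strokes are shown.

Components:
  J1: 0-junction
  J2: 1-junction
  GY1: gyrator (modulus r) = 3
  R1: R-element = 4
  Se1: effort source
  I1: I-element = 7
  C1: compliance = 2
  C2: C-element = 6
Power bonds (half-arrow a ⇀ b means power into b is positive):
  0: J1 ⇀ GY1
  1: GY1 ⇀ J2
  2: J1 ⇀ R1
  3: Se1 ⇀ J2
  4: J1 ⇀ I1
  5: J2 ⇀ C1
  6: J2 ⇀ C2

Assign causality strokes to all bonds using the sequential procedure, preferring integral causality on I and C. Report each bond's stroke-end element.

b3 stroke at J2  (Se1 fixes effort; stroke away)
b4 stroke at I1  (prefer integral on I1)
b5 stroke at J2  (C1 integral (e out))
b6 stroke at J2  (C2 integral (e out))
b1 stroke at GY1  (only one flow-in slot at J2)
b0 stroke at GY1  (through GY1, causality inverts; strokes same side of GY1)
b2 stroke at J1  (J1: last free bond brings effort in)

bond 0 |GY1
bond 1 |GY1
bond 2 |J1
bond 3 |J2
bond 4 |I1
bond 5 |J2
bond 6 |J2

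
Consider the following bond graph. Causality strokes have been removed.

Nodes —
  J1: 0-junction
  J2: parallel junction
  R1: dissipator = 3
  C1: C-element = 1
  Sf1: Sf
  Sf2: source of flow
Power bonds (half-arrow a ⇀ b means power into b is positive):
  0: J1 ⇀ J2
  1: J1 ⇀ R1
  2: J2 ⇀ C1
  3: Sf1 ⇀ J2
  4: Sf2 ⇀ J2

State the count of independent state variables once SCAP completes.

#3 stroke→Sf1  (Sf1 (Sf) sets flow on bond)
#4 stroke→Sf2  (Sf2 (Sf) sets flow on bond)
#2 stroke→J2  (prefer integral on C1)
#0 stroke→J1  (J2: bond 2 brought effort, rest push out)
#1 stroke→R1  (J1 effort already set via bond 0)

1  (C1 all integral)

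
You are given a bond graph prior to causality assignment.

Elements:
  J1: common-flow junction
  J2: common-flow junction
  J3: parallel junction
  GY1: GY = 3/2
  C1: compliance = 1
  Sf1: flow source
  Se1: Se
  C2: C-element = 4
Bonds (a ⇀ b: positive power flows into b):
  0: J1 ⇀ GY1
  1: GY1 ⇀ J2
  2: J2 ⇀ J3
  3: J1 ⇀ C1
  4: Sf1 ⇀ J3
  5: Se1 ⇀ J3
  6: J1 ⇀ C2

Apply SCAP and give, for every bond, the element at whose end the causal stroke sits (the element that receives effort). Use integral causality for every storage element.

b0 stroke→GY1
b1 stroke→GY1
b2 stroke→J2
b3 stroke→J1
b4 stroke→Sf1
b5 stroke→J3
b6 stroke→J1

bond 4 →Sf1  (source Sf1 imposes f)
bond 5 →J3  (Se1 fixes effort; stroke away)
bond 2 →J2  (J3 effort already set via bond 5)
bond 1 →GY1  (J2: last free bond brings flow in)
bond 0 →GY1  (GY1 both-in/both-out from 1)
bond 3 →J1  (common-f at J1 fixed by 0)
bond 6 →J1  (J1: bond 0 brought flow, rest push out)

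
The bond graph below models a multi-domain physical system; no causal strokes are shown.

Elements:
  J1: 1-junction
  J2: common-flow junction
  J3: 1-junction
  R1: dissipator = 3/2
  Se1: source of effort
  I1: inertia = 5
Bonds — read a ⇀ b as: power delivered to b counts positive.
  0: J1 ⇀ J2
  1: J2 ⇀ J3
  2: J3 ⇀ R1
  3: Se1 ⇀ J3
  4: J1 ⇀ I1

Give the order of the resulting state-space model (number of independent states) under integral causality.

1  (I1 all integral)

β3 →J3  (Se1 (Se) sets effort on bond)
β4 →I1  (prefer integral on I1)
β0 →J1  (J1 flow already set via bond 4)
β1 →J2  (common-f at J2 fixed by 0)
β2 →J3  (common-f at J3 fixed by 1)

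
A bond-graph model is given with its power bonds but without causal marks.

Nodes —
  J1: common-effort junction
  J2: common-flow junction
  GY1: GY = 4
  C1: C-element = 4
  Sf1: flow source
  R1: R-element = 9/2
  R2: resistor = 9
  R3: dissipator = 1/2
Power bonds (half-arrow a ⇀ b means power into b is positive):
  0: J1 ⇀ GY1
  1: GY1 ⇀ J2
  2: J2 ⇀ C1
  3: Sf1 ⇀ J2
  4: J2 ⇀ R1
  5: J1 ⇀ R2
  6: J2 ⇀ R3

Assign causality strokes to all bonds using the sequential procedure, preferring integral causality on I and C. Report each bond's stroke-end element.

β3 |Sf1  (source Sf1 imposes f)
β1 |J2  (common-f at J2 fixed by 3)
β2 |J2  (J2 flow already set via bond 3)
β4 |J2  (J2: bond 3 brought flow, rest push out)
β6 |J2  (1-jn J2 has f-setter on 3)
β0 |J1  (GY GY1: same side as bond 1)
β5 |R2  (J1: bond 0 brought effort, rest push out)

b0 stroke at J1
b1 stroke at J2
b2 stroke at J2
b3 stroke at Sf1
b4 stroke at J2
b5 stroke at R2
b6 stroke at J2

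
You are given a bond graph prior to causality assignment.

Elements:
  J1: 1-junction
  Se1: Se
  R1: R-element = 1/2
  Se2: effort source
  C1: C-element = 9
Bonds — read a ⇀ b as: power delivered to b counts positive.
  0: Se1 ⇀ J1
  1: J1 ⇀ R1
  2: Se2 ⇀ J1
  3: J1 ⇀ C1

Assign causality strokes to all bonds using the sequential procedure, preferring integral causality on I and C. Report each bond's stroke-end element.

#0 |J1  (Se1 (Se) sets effort on bond)
#2 |J1  (Se2 (Se) sets effort on bond)
#3 |J1  (prefer integral on C1)
#1 |R1  (only one flow-in slot at J1)

#0 |J1
#1 |R1
#2 |J1
#3 |J1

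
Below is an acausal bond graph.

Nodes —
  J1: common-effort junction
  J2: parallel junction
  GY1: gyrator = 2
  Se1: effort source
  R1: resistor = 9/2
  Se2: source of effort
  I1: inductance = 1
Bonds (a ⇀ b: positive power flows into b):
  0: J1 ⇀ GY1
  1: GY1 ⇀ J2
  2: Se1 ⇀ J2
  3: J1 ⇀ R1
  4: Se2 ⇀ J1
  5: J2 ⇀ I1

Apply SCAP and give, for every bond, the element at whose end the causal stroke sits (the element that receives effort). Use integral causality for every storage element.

b2 stroke at J2  (Se1 (Se) sets effort on bond)
b4 stroke at J1  (Se2 (Se) sets effort on bond)
b0 stroke at GY1  (0-jn J1 has e-setter on 4)
b3 stroke at R1  (0-jn J1 has e-setter on 4)
b1 stroke at GY1  (J2 effort already set via bond 2)
b5 stroke at I1  (J2: bond 2 brought effort, rest push out)

β0 →GY1
β1 →GY1
β2 →J2
β3 →R1
β4 →J1
β5 →I1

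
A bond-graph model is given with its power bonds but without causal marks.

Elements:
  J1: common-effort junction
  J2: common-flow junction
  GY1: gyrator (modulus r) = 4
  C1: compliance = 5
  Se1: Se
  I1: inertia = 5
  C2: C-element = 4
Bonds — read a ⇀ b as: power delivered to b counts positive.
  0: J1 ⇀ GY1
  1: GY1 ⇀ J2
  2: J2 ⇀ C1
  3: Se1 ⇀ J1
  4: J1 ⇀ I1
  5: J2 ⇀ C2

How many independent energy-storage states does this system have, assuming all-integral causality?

3  (C1, C2, I1 all integral)

#3 →J1  (Se1 (Se) sets effort on bond)
#0 →GY1  (J1 effort already set via bond 3)
#4 →I1  (common-e at J1 fixed by 3)
#1 →GY1  (through GY1, causality inverts; strokes same side of GY1)
#2 →J2  (J2: bond 1 brought flow, rest push out)
#5 →J2  (J2 flow already set via bond 1)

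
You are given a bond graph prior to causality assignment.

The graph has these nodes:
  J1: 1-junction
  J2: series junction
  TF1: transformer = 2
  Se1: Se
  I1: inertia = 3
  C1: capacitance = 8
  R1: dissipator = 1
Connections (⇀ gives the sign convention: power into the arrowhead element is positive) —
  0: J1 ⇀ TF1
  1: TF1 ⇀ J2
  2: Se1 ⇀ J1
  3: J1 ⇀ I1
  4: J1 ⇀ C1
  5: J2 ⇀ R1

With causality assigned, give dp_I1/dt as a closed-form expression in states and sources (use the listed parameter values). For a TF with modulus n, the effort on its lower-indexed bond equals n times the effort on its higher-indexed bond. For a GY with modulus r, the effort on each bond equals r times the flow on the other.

dp_I1/dt = E_Se1 - 4*p_I1/3 - q_C1/8

b2 stroke at J1  (Se1: effort source, stroke at far end)
b3 stroke at I1  (I1 integral (f out))
b0 stroke at J1  (J1: bond 3 brought flow, rest push out)
b4 stroke at J1  (1-jn J1 has f-setter on 3)
b1 stroke at TF1  (through TF1, causality passes straight; one stroke at TF1)
b5 stroke at J2  (J2 flow already set via bond 1)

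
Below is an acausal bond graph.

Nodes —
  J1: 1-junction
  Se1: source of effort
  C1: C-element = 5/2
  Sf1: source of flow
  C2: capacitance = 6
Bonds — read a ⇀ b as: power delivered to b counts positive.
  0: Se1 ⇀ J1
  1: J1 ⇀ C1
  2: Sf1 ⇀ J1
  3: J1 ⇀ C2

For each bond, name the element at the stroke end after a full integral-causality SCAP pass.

#0 stroke→J1
#1 stroke→J1
#2 stroke→Sf1
#3 stroke→J1

b0 →J1  (Se1 fixes effort; stroke away)
b2 →Sf1  (Sf1 fixes flow; stroke at Sf1)
b1 →J1  (common-f at J1 fixed by 2)
b3 →J1  (common-f at J1 fixed by 2)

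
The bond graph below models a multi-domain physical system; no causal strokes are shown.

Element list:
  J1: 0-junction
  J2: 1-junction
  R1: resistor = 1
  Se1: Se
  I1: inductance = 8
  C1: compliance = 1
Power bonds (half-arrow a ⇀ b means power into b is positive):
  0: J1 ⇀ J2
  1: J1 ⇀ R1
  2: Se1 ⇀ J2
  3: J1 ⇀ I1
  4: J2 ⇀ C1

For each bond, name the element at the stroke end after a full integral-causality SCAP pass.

#0 |J1
#1 |R1
#2 |J2
#3 |I1
#4 |J2

#2 stroke at J2  (Se1 (Se) sets effort on bond)
#3 stroke at I1  (I1 outputs flow p/I1)
#4 stroke at J2  (C1 integral (e out))
#0 stroke at J1  (only one flow-in slot at J2)
#1 stroke at R1  (J1: bond 0 brought effort, rest push out)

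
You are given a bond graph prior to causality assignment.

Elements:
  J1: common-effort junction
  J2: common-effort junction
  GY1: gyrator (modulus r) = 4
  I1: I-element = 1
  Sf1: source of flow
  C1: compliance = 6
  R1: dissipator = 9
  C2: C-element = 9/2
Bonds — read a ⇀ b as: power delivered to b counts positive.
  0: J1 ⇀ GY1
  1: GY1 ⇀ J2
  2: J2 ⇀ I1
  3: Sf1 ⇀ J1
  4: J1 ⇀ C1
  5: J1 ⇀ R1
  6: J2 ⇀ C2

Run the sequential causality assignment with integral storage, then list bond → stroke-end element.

b0 stroke at GY1
b1 stroke at GY1
b2 stroke at I1
b3 stroke at Sf1
b4 stroke at J1
b5 stroke at R1
b6 stroke at J2

β3 |Sf1  (Sf1 fixes flow; stroke at Sf1)
β2 |I1  (I1 outputs flow p/I1)
β4 |J1  (prefer integral on C1)
β0 |GY1  (J1: bond 4 brought effort, rest push out)
β5 |R1  (J1: bond 4 brought effort, rest push out)
β1 |GY1  (GY1: gyrator matches bond 0)
β6 |J2  (closing 0-jn rule on J2)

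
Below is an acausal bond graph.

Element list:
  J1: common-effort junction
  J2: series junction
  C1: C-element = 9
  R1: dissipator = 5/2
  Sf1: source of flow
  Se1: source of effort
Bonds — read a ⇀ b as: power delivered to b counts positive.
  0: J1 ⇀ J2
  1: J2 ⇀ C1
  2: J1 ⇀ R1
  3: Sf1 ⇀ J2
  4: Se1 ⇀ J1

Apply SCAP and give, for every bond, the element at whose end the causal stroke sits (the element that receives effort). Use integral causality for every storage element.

#3 stroke→Sf1  (source Sf1 imposes f)
#4 stroke→J1  (Se1 fixes effort; stroke away)
#0 stroke→J2  (0-jn J1 has e-setter on 4)
#2 stroke→R1  (0-jn J1 has e-setter on 4)
#1 stroke→J2  (J2 flow already set via bond 3)

β0 stroke at J2
β1 stroke at J2
β2 stroke at R1
β3 stroke at Sf1
β4 stroke at J1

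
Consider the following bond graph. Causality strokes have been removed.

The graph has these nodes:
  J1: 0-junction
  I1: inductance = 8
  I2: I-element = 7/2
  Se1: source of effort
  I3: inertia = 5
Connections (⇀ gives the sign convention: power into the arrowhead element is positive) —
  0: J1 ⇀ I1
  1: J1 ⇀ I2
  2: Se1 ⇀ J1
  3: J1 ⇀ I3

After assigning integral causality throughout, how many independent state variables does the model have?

b2 →J1  (source Se1 imposes e)
b0 →I1  (0-jn J1 has e-setter on 2)
b1 →I2  (0-jn J1 has e-setter on 2)
b3 →I3  (J1: bond 2 brought effort, rest push out)

3  (I1, I2, I3 all integral)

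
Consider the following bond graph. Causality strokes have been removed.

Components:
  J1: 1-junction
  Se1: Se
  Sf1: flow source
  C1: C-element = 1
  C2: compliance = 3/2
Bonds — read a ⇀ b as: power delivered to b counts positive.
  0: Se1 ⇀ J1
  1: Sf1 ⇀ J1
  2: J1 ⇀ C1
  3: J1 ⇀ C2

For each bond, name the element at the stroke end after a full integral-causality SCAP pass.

bond 0 stroke→J1  (Se1 (Se) sets effort on bond)
bond 1 stroke→Sf1  (Sf1: flow source, stroke at near end)
bond 2 stroke→J1  (J1: bond 1 brought flow, rest push out)
bond 3 stroke→J1  (J1 flow already set via bond 1)

b0 stroke at J1
b1 stroke at Sf1
b2 stroke at J1
b3 stroke at J1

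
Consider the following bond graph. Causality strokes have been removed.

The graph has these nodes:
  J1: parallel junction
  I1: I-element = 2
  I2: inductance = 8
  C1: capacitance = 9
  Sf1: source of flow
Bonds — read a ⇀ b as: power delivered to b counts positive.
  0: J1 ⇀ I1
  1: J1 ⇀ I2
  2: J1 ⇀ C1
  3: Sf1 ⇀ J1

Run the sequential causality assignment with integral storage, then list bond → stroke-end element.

#3 →Sf1  (Sf1: flow source, stroke at near end)
#0 →I1  (I1 outputs flow p/I1)
#1 →I2  (I2 outputs flow p/I2)
#2 →J1  (only one effort-in slot at J1)

b0 stroke→I1
b1 stroke→I2
b2 stroke→J1
b3 stroke→Sf1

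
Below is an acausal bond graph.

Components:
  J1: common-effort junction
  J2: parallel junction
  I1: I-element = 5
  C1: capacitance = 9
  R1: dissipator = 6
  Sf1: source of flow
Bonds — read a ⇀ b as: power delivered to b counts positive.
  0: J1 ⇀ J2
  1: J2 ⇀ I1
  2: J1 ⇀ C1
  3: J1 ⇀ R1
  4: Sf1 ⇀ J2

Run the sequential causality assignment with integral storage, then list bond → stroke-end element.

β0 |J2
β1 |I1
β2 |J1
β3 |R1
β4 |Sf1

b4 |Sf1  (Sf1: flow source, stroke at near end)
b1 |I1  (prefer integral on I1)
b0 |J2  (J2 needs exactly one e-in)
b2 |J1  (C1 outputs effort q/C1)
b3 |R1  (0-jn J1 has e-setter on 2)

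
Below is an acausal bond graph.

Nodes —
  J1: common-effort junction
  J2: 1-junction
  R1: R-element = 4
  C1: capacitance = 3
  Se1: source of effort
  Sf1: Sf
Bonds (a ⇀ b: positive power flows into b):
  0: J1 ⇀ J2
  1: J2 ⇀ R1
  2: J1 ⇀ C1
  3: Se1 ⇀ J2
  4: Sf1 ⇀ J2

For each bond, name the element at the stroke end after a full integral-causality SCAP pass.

b3 stroke at J2  (Se1 fixes effort; stroke away)
b4 stroke at Sf1  (Sf1: flow source, stroke at near end)
b0 stroke at J2  (common-f at J2 fixed by 4)
b1 stroke at J2  (1-jn J2 has f-setter on 4)
b2 stroke at J1  (J1 needs exactly one e-in)

β0 |J2
β1 |J2
β2 |J1
β3 |J2
β4 |Sf1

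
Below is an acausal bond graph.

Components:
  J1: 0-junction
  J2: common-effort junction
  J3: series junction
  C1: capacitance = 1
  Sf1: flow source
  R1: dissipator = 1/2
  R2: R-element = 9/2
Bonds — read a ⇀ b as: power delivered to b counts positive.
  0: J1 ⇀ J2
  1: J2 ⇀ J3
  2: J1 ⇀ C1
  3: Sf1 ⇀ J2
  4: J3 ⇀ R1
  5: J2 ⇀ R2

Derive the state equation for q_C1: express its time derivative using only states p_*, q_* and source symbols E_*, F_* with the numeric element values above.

#3 →Sf1  (Sf1 fixes flow; stroke at Sf1)
#2 →J1  (C1 outputs effort q/C1)
#0 →J2  (common-e at J1 fixed by 2)
#1 →J3  (J2: bond 0 brought effort, rest push out)
#5 →R2  (J2: bond 0 brought effort, rest push out)
#4 →R1  (J3 needs exactly one f-in)

dq_C1/dt = F_Sf1 - 20*q_C1/9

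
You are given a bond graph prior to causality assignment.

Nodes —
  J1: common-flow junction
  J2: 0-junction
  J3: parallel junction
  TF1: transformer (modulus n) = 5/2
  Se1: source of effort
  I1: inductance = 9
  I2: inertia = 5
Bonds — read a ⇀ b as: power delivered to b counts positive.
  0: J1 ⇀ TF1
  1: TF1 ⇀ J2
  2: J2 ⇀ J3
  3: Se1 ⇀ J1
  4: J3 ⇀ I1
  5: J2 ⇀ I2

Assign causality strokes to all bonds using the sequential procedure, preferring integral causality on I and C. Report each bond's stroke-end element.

β3 |J1  (Se1: effort source, stroke at far end)
β0 |TF1  (closing 1-jn rule on J1)
β1 |J2  (TF TF1: opposite of bond 0)
β2 |J3  (J2 effort already set via bond 1)
β5 |I2  (J2: bond 1 brought effort, rest push out)
β4 |I1  (J3 effort already set via bond 2)

β0 stroke at TF1
β1 stroke at J2
β2 stroke at J3
β3 stroke at J1
β4 stroke at I1
β5 stroke at I2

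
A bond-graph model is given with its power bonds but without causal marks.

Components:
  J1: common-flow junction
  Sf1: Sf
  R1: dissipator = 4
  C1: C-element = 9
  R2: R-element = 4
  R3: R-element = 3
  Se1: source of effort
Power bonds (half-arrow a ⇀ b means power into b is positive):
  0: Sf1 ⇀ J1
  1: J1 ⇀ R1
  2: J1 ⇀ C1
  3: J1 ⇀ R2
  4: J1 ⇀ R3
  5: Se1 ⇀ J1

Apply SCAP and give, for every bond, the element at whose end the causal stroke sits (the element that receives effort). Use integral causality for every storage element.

#0 →Sf1  (Sf1: flow source, stroke at near end)
#5 →J1  (Se1 (Se) sets effort on bond)
#1 →J1  (J1: bond 0 brought flow, rest push out)
#2 →J1  (J1 flow already set via bond 0)
#3 →J1  (J1 flow already set via bond 0)
#4 →J1  (common-f at J1 fixed by 0)

#0 stroke at Sf1
#1 stroke at J1
#2 stroke at J1
#3 stroke at J1
#4 stroke at J1
#5 stroke at J1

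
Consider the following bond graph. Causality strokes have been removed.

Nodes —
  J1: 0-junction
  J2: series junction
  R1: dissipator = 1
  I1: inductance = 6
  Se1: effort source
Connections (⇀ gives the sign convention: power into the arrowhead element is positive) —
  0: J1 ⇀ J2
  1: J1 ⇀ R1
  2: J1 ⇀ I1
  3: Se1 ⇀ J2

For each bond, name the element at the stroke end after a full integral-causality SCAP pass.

β3 stroke→J2  (Se1: effort source, stroke at far end)
β0 stroke→J1  (J2: last free bond brings flow in)
β1 stroke→R1  (J1 effort already set via bond 0)
β2 stroke→I1  (0-jn J1 has e-setter on 0)

#0 stroke at J1
#1 stroke at R1
#2 stroke at I1
#3 stroke at J2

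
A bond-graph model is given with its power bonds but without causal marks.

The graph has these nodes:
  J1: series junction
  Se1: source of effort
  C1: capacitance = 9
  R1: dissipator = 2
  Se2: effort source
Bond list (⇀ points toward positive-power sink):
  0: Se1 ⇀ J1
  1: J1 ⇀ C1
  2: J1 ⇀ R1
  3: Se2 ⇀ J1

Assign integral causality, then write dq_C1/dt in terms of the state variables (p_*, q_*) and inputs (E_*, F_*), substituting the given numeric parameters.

#0 stroke at J1  (Se1 fixes effort; stroke away)
#3 stroke at J1  (Se2 fixes effort; stroke away)
#1 stroke at J1  (C1 outputs effort q/C1)
#2 stroke at R1  (closing 1-jn rule on J1)

dq_C1/dt = E_Se1/2 + E_Se2/2 - q_C1/18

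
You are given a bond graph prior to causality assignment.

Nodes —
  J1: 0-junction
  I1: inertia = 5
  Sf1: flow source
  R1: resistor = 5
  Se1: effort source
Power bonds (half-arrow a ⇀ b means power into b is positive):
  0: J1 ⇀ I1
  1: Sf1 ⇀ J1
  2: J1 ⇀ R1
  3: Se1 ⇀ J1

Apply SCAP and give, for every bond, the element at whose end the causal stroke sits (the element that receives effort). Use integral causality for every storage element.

#1 |Sf1  (Sf1: flow source, stroke at near end)
#3 |J1  (Se1 (Se) sets effort on bond)
#0 |I1  (J1: bond 3 brought effort, rest push out)
#2 |R1  (J1: bond 3 brought effort, rest push out)

bond 0 |I1
bond 1 |Sf1
bond 2 |R1
bond 3 |J1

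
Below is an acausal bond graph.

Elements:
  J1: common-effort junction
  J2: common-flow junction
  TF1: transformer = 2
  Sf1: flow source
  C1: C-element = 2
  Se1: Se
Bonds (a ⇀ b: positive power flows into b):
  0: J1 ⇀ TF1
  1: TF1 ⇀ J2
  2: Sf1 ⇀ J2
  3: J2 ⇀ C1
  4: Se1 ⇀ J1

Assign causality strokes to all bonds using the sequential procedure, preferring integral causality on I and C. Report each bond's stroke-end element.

#2 stroke at Sf1  (Sf1: flow source, stroke at near end)
#4 stroke at J1  (Se1: effort source, stroke at far end)
#0 stroke at TF1  (0-jn J1 has e-setter on 4)
#1 stroke at J2  (J2 flow already set via bond 2)
#3 stroke at J2  (common-f at J2 fixed by 2)

bond 0 stroke at TF1
bond 1 stroke at J2
bond 2 stroke at Sf1
bond 3 stroke at J2
bond 4 stroke at J1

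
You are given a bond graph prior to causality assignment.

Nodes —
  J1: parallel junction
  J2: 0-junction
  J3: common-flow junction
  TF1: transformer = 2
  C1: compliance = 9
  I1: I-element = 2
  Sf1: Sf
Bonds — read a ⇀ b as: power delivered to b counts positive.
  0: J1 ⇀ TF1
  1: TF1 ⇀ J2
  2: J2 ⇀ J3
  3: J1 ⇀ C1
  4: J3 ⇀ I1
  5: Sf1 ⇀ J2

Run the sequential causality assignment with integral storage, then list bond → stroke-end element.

β5 |Sf1  (Sf1 fixes flow; stroke at Sf1)
β3 |J1  (C1: C, integral causality)
β0 |TF1  (J1 effort already set via bond 3)
β1 |J2  (TF1 one-in-one-out from 0)
β2 |J3  (J2: bond 1 brought effort, rest push out)
β4 |I1  (only one flow-in slot at J3)

bond 0 stroke at TF1
bond 1 stroke at J2
bond 2 stroke at J3
bond 3 stroke at J1
bond 4 stroke at I1
bond 5 stroke at Sf1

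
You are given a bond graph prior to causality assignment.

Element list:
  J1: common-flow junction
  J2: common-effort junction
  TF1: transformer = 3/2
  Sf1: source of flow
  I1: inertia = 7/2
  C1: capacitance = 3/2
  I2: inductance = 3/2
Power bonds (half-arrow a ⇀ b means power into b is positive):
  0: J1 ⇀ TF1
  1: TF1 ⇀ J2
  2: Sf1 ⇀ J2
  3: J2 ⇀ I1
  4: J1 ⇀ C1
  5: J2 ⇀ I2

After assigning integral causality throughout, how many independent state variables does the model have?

3  (C1, I1, I2 all integral)

#2 stroke at Sf1  (source Sf1 imposes f)
#3 stroke at I1  (I1 integral (f out))
#4 stroke at J1  (prefer integral on C1)
#0 stroke at TF1  (closing 1-jn rule on J1)
#1 stroke at J2  (TF TF1: opposite of bond 0)
#5 stroke at I2  (J2 effort already set via bond 1)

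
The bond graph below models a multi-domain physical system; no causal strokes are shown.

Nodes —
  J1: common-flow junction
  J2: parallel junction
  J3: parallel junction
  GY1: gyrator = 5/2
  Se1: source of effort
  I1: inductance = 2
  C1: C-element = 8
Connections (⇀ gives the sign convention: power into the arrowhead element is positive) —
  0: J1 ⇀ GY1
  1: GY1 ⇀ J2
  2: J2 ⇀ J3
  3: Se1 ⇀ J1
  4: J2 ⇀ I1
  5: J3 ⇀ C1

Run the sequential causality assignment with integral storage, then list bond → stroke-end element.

#3 |J1  (source Se1 imposes e)
#0 |GY1  (closing 1-jn rule on J1)
#1 |GY1  (GY GY1: same side as bond 0)
#4 |I1  (I1 integral (f out))
#2 |J2  (J2 needs exactly one e-in)
#5 |J3  (J3: last free bond brings effort in)

bond 0 |GY1
bond 1 |GY1
bond 2 |J2
bond 3 |J1
bond 4 |I1
bond 5 |J3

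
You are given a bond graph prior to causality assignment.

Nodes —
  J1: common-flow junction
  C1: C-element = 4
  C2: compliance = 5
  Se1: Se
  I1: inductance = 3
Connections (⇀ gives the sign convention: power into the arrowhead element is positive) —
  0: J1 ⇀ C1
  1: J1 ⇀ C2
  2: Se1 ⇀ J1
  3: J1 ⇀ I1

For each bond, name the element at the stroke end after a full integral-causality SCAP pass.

bond 0 |J1
bond 1 |J1
bond 2 |J1
bond 3 |I1

b2 →J1  (Se1 fixes effort; stroke away)
b0 →J1  (C1: C, integral causality)
b1 →J1  (C2: C, integral causality)
b3 →I1  (closing 1-jn rule on J1)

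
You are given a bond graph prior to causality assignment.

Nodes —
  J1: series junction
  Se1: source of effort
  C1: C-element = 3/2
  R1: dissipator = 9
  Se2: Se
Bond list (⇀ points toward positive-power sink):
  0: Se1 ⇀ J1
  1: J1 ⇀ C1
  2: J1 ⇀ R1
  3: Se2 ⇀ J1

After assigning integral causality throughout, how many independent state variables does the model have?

1  (C1 all integral)

b0 |J1  (source Se1 imposes e)
b3 |J1  (Se2 fixes effort; stroke away)
b1 |J1  (C1 integral (e out))
b2 |R1  (J1 needs exactly one f-in)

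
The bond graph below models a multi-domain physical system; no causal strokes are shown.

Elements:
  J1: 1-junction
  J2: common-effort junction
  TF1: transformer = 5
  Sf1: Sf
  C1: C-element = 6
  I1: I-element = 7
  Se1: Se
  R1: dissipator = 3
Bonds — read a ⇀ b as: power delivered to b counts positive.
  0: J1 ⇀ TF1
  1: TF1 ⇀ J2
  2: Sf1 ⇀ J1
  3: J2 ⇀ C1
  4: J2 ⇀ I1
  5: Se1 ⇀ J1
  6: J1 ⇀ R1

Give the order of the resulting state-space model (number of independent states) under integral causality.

2  (C1, I1 all integral)

bond 2 →Sf1  (source Sf1 imposes f)
bond 5 →J1  (Se1 (Se) sets effort on bond)
bond 0 →J1  (J1 flow already set via bond 2)
bond 6 →J1  (J1: bond 2 brought flow, rest push out)
bond 1 →TF1  (TF1: transformer flips bond 0)
bond 3 →J2  (prefer integral on C1)
bond 4 →I1  (J2: bond 3 brought effort, rest push out)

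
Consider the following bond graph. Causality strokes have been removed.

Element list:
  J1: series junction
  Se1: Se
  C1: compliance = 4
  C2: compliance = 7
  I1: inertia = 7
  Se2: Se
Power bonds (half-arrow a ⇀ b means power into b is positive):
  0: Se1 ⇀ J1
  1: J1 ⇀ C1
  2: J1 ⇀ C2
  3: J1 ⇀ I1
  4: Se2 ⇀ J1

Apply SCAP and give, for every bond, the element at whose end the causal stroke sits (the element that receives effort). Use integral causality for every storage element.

β0 stroke→J1
β1 stroke→J1
β2 stroke→J1
β3 stroke→I1
β4 stroke→J1

#0 stroke→J1  (Se1 fixes effort; stroke away)
#4 stroke→J1  (source Se2 imposes e)
#1 stroke→J1  (C1: C, integral causality)
#2 stroke→J1  (C2: C, integral causality)
#3 stroke→I1  (only one flow-in slot at J1)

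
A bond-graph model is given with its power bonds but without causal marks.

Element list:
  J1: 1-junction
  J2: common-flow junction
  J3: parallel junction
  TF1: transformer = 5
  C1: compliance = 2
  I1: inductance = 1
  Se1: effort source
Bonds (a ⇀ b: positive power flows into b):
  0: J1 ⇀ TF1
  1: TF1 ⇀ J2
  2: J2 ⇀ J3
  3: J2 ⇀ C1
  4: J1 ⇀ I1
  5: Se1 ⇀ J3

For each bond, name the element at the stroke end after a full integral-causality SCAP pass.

β5 →J3  (Se1: effort source, stroke at far end)
β2 →J2  (J3 effort already set via bond 5)
β3 →J2  (C1 integral (e out))
β1 →TF1  (J2: last free bond brings flow in)
β0 →J1  (TF1 one-in-one-out from 1)
β4 →I1  (J1 needs exactly one f-in)

b0 |J1
b1 |TF1
b2 |J2
b3 |J2
b4 |I1
b5 |J3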